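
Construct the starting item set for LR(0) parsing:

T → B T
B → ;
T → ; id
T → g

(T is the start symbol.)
First, augment the grammar with T' → T
I₀ = CLOSURE({ [T' → . T] }):
  [T' → . T] has the dot before T: add [T → . B T], [T → . ; id], [T → . g]
  [T → . B T] has the dot before B: add [B → . ;]
No further items can be added.

I₀ = { [B → . ;], [T → . ; id], [T → . B T], [T → . g], [T' → . T] }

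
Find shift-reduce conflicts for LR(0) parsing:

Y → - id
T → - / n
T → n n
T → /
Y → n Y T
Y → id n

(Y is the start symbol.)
Augment with Y' → Y and build the canonical LR(0) collection (I0 = CLOSURE({[Y' → . Y]}), then GOTO on every symbol after a dot until no new states appear). It has 15 states:
  I0: { [Y → . - id], [Y → . id n], [Y → . n Y T], [Y' → . Y] }  — shift
  I1: { [Y → - . id] }  — shift
  I2: { [Y' → Y .] }  — accept
  I3: { [Y → id . n] }  — shift
  I4: { [Y → . - id], [Y → . id n], [Y → . n Y T], [Y → n . Y T] }  — shift
  I5: { [T → . - / n], [T → . /], [T → . n n], [Y → n Y . T] }  — shift
  I6: { [T → - . / n] }  — shift
  I7: { [T → / .] }  — reduce
  I8: { [Y → n Y T .] }  — reduce
  I9: { [T → n . n] }  — shift
  I10: { [T → n n .] }  — reduce
  I11: { [T → - / . n] }  — shift
  I12: { [T → - / n .] }  — reduce
  I13: { [Y → id n .] }  — reduce
  I14: { [Y → - id .] }  — reduce

No state contains both a complete item and a shift item.

Answer: No shift-reduce conflicts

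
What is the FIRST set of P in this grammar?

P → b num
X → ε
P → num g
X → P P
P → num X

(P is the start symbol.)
{ 'b', 'num' }

To compute FIRST(P), examine every production with P on the left-hand side, reading each right-hand side left to right until a non-nullable symbol is reached.

From P → b num:
  - b is a terminal: add 'b' and stop
From P → num g:
  - num is a terminal: add 'num' and stop
From P → num X:
  - num is a terminal: add 'num' and stop

Collecting: FIRST(P) = { 'b', 'num' }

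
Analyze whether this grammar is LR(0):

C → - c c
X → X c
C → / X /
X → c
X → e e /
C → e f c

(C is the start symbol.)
A grammar is LR(0) if no state in the canonical LR(0) collection has:
  - both a shift item (dot before a terminal) and a complete item (shift-reduce conflict), or
  - two or more complete items (reduce-reduce conflict; the accept item [C' → C .] counts as a complete item here).

Augment with C' → C and build the canonical LR(0) collection (I0 = CLOSURE({[C' → . C]}), then GOTO on every symbol after a dot until no new states appear). It has 16 states:
  I0: { [C → . - c c], [C → . / X /], [C → . e f c], [C' → . C] }  — shift
  I1: { [C → - . c c] }  — shift
  I2: { [C → / . X /], [X → . X c], [X → . c], [X → . e e /] }  — shift
  I3: { [C' → C .] }  — accept
  I4: { [C → e . f c] }  — shift
  I5: { [C → e f . c] }  — shift
  I6: { [C → e f c .] }  — reduce
  I7: { [C → / X . /], [X → X . c] }  — shift
  I8: { [X → c .] }  — reduce
  I9: { [X → e . e /] }  — shift
  I10: { [X → e e . /] }  — shift
  I11: { [X → e e / .] }  — reduce
  I12: { [C → / X / .] }  — reduce
  I13: { [X → X c .] }  — reduce
  I14: { [C → - c . c] }  — shift
  I15: { [C → - c c .] }  — reduce

Every state is either a pure shift/goto state or contains exactly one complete item and nothing to shift — no conflicts. The grammar is LR(0).

Answer: Yes, the grammar is LR(0)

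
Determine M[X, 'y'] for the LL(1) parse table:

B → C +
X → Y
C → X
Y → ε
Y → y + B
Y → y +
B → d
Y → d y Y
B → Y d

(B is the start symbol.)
To find M[X, 'y'], we find productions for X where 'y' is in the predict set (PREDICT(N → α) = (FIRST(α) \ {ε}) ∪ (FOLLOW(N) if α ⇒* ε)).

Relevant sets:
  FIRST(Y) = { 'd', 'y', ε }
  FOLLOW(X) = { '+' }

X → Y: PREDICT = { '+', 'd', 'y' }
  'y' is in predict set, so this production goes in M[X, 'y']

M[X, 'y'] = X → Y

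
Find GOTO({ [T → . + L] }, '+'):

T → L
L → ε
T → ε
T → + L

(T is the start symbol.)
{ [L → .], [T → + . L] }

GOTO(I, '+') = CLOSURE({ [A → αX.β] : [A → α.Xβ] ∈ I, X = '+' })

Items with dot before '+', with the dot advanced:
  [T → . + L] → [T → + . L]
Closure of the advanced items:
  [T → + . L] has the dot before L: add [L → .]

GOTO = { [L → .], [T → + . L] }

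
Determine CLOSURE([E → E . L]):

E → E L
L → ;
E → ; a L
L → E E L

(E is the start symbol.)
{ [E → . ; a L], [E → . E L], [E → E . L], [L → . ;], [L → . E E L] }

To compute CLOSURE, for each item [A → α.Bβ] where B is a non-terminal, add [B → .γ] for all productions B → γ; repeat for the newly added items until nothing changes.

Start with: [E → E . L]
  [E → E . L] has the dot before L: add [L → . ;], [L → . E E L]
  [L → . E E L] has the dot before E: add [E → . E L], [E → . ; a L]
No further items can be added.

CLOSURE = { [E → . ; a L], [E → . E L], [E → E . L], [L → . ;], [L → . E E L] }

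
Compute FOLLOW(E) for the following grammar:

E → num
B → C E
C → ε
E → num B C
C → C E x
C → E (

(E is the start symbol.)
{ $, '(', 'num', 'x' }

To compute FOLLOW(E), find every occurrence of E on a right-hand side N → α E β: add FIRST(β) \ {ε}, and if β is empty or nullable also add FOLLOW(N). Iterate to a fixed point.

E is the start symbol, so $ ∈ FOLLOW(E).
In B → C E: E is at the end, add FOLLOW(B)
In C → C E x: E is followed by x, add FIRST(x) \ {ε} = { 'x' }
In C → E (: E is followed by '(', add FIRST('(') \ {ε} = { '(' }

The FOLLOW sets referred to above (computed the same way, to a fixed point):
  FOLLOW(B) = { $, '(', 'num', 'x' }

Taking the union: FOLLOW(E) = { $, '(', 'num', 'x' }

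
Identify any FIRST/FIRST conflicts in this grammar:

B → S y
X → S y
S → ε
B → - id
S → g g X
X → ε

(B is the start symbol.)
No FIRST/FIRST conflicts.

FIRST sets of the non-terminals at (or reachable through a nullable prefix from) the front of some alternative:
  FIRST(S) = { 'g', ε }

Productions for B:
  B → S y: FIRST = { 'g', 'y' }
  B → - id: FIRST = { '-' }
Productions for X:
  X → S y: FIRST = { 'g', 'y' }
  X → ε: FIRST = { ε }
Productions for S:
  S → ε: FIRST = { ε }
  S → g g X: FIRST = { 'g' }

All alternatives of each non-terminal have pairwise disjoint FIRST sets.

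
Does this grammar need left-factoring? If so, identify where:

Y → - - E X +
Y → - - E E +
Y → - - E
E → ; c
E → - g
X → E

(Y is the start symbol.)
Left-factoring is needed when two productions for the same non-terminal
share a common prefix on the right-hand side.

Productions for Y:
  Y → - - E X +
  Y → - - E E +
  Y → - - E
Productions for E:
  E → ; c
  E → - g

Found common prefix '- - E' in productions for Y

Answer: Yes, Y has productions with common prefix '- - E'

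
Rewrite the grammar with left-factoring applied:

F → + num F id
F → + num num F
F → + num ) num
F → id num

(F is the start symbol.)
Left-factoring transforms A → αβ₁ | αβ₂ into A → αA' and A' → β₁ | β₂
(α is the longest common prefix among the alternatives). Repeat until
no nonterminal has two alternatives with a common prefix.

Round 1: F has alternatives sharing prefix '+ num'. Introduce F': F → + num F'
  Add: F' → F id
  Add: F' → num F
  Add: F' → ) num

No remaining common prefixes — done.

Resulting grammar:
F → + num F'
F' → F id
F' → num F
F' → ) num
F → id num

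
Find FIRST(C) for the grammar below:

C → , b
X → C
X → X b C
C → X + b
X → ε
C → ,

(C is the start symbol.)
FIRST sets of the other non-terminals involved (by the same procedure, iterated to a fixed point):
  FIRST(X) = { '+', ',', 'b', ε }

From C → , b:
  - ',' is a terminal: add ',' and stop
From C → X + b:
  - X is a non-terminal: add FIRST(X) \ {ε} = { '+', ',', 'b' }
    X is nullable, so continue to the next symbol
  - '+' is a terminal: add '+' and stop
From C → ,:
  - ',' is a terminal: add ',' and stop

Collecting: FIRST(C) = { '+', ',', 'b' }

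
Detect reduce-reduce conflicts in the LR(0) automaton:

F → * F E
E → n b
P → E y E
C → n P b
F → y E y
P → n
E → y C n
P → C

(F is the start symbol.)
No reduce-reduce conflicts

Augment with F' → F and build the canonical LR(0) collection (I0 = CLOSURE({[F' → . F]}), then GOTO on every symbol after a dot until no new states appear). It has 21 states:
  I0: { [F → . * F E], [F → . y E y], [F' → . F] }  — shift
  I1: { [F → * . F E], [F → . * F E], [F → . y E y] }  — shift
  I2: { [F' → F .] }  — accept
  I3: { [E → . n b], [E → . y C n], [F → y . E y] }  — shift
  I4: { [F → y E . y] }  — shift
  I5: { [E → n . b] }  — shift
  I6: { [C → . n P b], [E → y . C n] }  — shift
  I7: { [E → y C . n] }  — shift
  I8: { [C → . n P b], [C → n . P b], [E → . n b], [E → . y C n], [P → . C], [P → . E y E], [P → . n] }  — shift
  I9: { [P → C .] }  — reduce
  I10: { [P → E . y E] }  — shift
  I11: { [C → n P . b] }  — shift
  I12: { [C → . n P b], [C → n . P b], [E → . n b], [E → . y C n], [E → n . b], [P → . C], [P → . E y E], [P → . n], [P → n .] }  — shift, reduce
  I13: { [E → n b .] }  — reduce
  I14: { [C → n P b .] }  — reduce
  I15: { [E → . n b], [E → . y C n], [P → E y . E] }  — shift
  I16: { [P → E y E .] }  — reduce
  I17: { [E → y C n .] }  — reduce
  I18: { [F → y E y .] }  — reduce
  I19: { [E → . n b], [E → . y C n], [F → * F . E] }  — shift
  I20: { [F → * F E .] }  — reduce

No state contains more than one complete item.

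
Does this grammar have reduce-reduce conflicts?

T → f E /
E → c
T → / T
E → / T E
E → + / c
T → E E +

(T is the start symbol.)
No reduce-reduce conflicts

A reduce-reduce conflict occurs when an LR(0) state has two complete items [A → α .] and [B → β .] — both call for a reduction, and with no lookahead the parser cannot choose between them.

Augment with T' → T and build the canonical LR(0) collection (I0 = CLOSURE({[T' → . T]}), then GOTO on every symbol after a dot until no new states appear). It has 17 states:
  I0: { [E → . + / c], [E → . / T E], [E → . c], [T → . / T], [T → . E E +], [T → . f E /], [T' → . T] }  — shift
  I1: { [E → + . / c] }  — shift
  I2: { [E → . + / c], [E → . / T E], [E → . c], [E → / . T E], [T → . / T], [T → . E E +], [T → . f E /], [T → / . T] }  — shift
  I3: { [E → . + / c], [E → . / T E], [E → . c], [T → E . E +] }  — shift
  I4: { [T' → T .] }  — accept
  I5: { [E → c .] }  — reduce
  I6: { [E → . + / c], [E → . / T E], [E → . c], [T → f . E /] }  — shift
  I7: { [E → . + / c], [E → . / T E], [E → . c], [E → / . T E], [T → . / T], [T → . E E +], [T → . f E /] }  — shift
  I8: { [T → f E . /] }  — shift
  I9: { [T → f E / .] }  — reduce
  I10: { [E → . + / c], [E → . / T E], [E → . c], [E → / T . E] }  — shift
  I11: { [E → / T E .] }  — reduce
  I12: { [T → E E . +] }  — shift
  I13: { [T → E E + .] }  — reduce
  I14: { [E → . + / c], [E → . / T E], [E → . c], [E → / T . E], [T → / T .] }  — shift, reduce
  I15: { [E → + / . c] }  — shift
  I16: { [E → + / c .] }  — reduce

No state contains more than one complete item.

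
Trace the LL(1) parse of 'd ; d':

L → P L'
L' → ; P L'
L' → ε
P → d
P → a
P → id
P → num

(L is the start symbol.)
Stack is shown with the top on the left.

Stack     Input    Action
-------------------------
L $       d ; d $  output L → P L'
P L' $    d ; d $  output P → d
d L' $    d ; d $  match 'd'
L' $      ; d $    output L' → ; P L'
; P L' $  ; d $    match ';'
P L' $    d $      output P → d
d L' $    d $      match 'd'
L' $      $        output L' → ε
$         $        accept

The string is accepted.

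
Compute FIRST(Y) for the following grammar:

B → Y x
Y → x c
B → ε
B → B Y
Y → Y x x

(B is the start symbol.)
To compute FIRST(Y), examine every production with Y on the left-hand side, reading each right-hand side left to right until a non-nullable symbol is reached.

From Y → x c:
  - x is a terminal: add 'x' and stop
From Y → Y x x:
  - Y is the symbol being defined: contributes nothing new
    Y is not nullable, so stop

Collecting: FIRST(Y) = { 'x' }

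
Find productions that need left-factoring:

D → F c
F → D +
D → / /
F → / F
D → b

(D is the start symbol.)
Left-factoring is needed when two productions for the same non-terminal
share a common prefix on the right-hand side.

Productions for D:
  D → F c
  D → / /
  D → b
Productions for F:
  F → D +
  F → / F

No common prefixes found.

Answer: No, left-factoring is not needed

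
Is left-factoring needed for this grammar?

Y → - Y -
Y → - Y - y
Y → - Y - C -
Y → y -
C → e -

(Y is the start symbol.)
Yes, Y has productions with common prefix '- Y -'

Left-factoring is needed when two productions for the same non-terminal
share a common prefix on the right-hand side.

Productions for Y:
  Y → - Y -
  Y → - Y - y
  Y → - Y - C -
  Y → y -

Found common prefix '- Y -' in productions for Y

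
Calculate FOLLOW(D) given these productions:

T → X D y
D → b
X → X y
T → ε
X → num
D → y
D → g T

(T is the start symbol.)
{ 'y' }

In T → X D y: D is followed by y, add FIRST(y) \ {ε} = { 'y' }

Taking the union: FOLLOW(D) = { 'y' }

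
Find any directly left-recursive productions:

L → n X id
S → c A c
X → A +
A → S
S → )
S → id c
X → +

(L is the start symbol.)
Direct left recursion occurs when N → N α for some non-terminal N (the right-hand side begins with the left-hand side itself).

L → n X id: starts with n
S → c A c: starts with c
X → A +: starts with A
A → S: starts with S
S → ): starts with ')'
S → id c: starts with id
X → +: starts with '+'

No direct left recursion found.

Answer: No direct left recursion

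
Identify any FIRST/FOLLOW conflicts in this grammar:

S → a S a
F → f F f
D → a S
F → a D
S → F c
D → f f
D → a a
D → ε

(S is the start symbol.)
A FIRST/FOLLOW conflict occurs when a non-terminal N has a nullable alternative N → β (β ⇒* ε) and another alternative N → α with FIRST(α) ∩ FOLLOW(N) ≠ ∅: on such a lookahead the parser cannot decide between expanding α and letting N vanish via β.

Nullable non-terminals: D.

D: nullable alternative(s) D → ε; FOLLOW(D) = { 'c', 'f' }
  D → a S: FIRST \ {ε} = { 'a' } — disjoint from FOLLOW(D)
  D → f f: FIRST \ {ε} = { 'f' } — overlaps FOLLOW(D) on { 'f' }: CONFLICT
  D → a a: FIRST \ {ε} = { 'a' } — disjoint from FOLLOW(D)
  D → ε: FIRST \ {ε} = { } — this is the only nullable alternative, skip

F, S have no nullable alternative, so no FIRST/FOLLOW check is needed there.

So the grammar has 1 FIRST/FOLLOW conflict (marked CONFLICT above).

Answer: Yes. D → f f with FOLLOW(D) on { 'f' }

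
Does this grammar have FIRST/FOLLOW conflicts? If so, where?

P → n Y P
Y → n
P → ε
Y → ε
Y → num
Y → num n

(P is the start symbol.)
Nullable non-terminals: P, Y.

P: nullable alternative(s) P → ε; FOLLOW(P) = { $ }
  P → n Y P: FIRST \ {ε} = { 'n' } — disjoint from FOLLOW(P)
  P → ε: FIRST \ {ε} = { } — this is the only nullable alternative, skip

Y: nullable alternative(s) Y → ε; FOLLOW(Y) = { $, 'n' }
  Y → n: FIRST \ {ε} = { 'n' } — overlaps FOLLOW(Y) on { 'n' }: CONFLICT
  Y → ε: FIRST \ {ε} = { } — this is the only nullable alternative, skip
  Y → num: FIRST \ {ε} = { 'num' } — disjoint from FOLLOW(Y)
  Y → num n: FIRST \ {ε} = { 'num' } — disjoint from FOLLOW(Y)

So the grammar has 1 FIRST/FOLLOW conflict (marked CONFLICT above).

Answer: Yes. Y → n with FOLLOW(Y) on { 'n' }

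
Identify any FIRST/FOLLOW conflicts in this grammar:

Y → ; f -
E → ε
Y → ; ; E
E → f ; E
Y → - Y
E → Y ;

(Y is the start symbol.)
Yes. E → Y ';' with FOLLOW(E) on { ';' }

A FIRST/FOLLOW conflict occurs when a non-terminal N has a nullable alternative N → β (β ⇒* ε) and another alternative N → α with FIRST(α) ∩ FOLLOW(N) ≠ ∅: on such a lookahead the parser cannot decide between expanding α and letting N vanish via β.

Nullable non-terminals: E.
FIRST sets used below: FIRST(Y) = { '-', ';' }

E: nullable alternative(s) E → ε; FOLLOW(E) = { $, ';' }
  E → ε: FIRST \ {ε} = { } — this is the only nullable alternative, skip
  E → f ; E: FIRST \ {ε} = { 'f' } — disjoint from FOLLOW(E)
  E → Y ;: FIRST \ {ε} = { '-', ';' } — overlaps FOLLOW(E) on { ';' }: CONFLICT

Y has no nullable alternative, so no FIRST/FOLLOW check is needed there.

So the grammar has 1 FIRST/FOLLOW conflict (marked CONFLICT above).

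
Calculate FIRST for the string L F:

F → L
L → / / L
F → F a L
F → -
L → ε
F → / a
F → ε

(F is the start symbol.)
FIRST sets of the non-terminals involved (from the grammar, by fixed-point iteration):
  FIRST(L) = { '/', ε }
  FIRST(F) = { '-', '/', 'a', ε }

To compute FIRST(L F), process the symbols left to right:
Symbol L is a non-terminal. Add FIRST(L) \ {ε} = { '/' }
L is nullable (ε ∈ FIRST(L)), continue to the next symbol.
Symbol F is a non-terminal. Add FIRST(F) \ {ε} = { '-', '/', 'a' }
F is nullable (ε ∈ FIRST(F)), continue to the next symbol.
All symbols are nullable, so ε is in the result.
FIRST(L F) = { '-', '/', 'a', ε }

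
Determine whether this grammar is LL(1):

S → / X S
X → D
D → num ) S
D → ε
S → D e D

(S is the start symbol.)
Relevant sets:
  FIRST(D) = { 'num', ε }
  FOLLOW(D) = { $, '/', 'e', 'num' }

For S:
  PREDICT(S → '/' X S) = { '/' }
  PREDICT(S → D e D) = { 'e', 'num' }
For D:
  PREDICT(D → num ')' S) = { 'num' }
  PREDICT(D → ε) = { $, '/', 'e', 'num' }
X has a single production, so nothing to check there.

Conflict found: Predict set conflict for D: { 'num' }
The grammar is NOT LL(1).

Answer: No. Predict set conflict for D: { 'num' }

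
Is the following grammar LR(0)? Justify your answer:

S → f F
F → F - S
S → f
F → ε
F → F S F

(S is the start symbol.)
No. Reduce-reduce conflict: [F → .] and [S → f .]

Augment with S' → S and build the canonical LR(0) collection (I0 = CLOSURE({[S' → . S]}), then GOTO on every symbol after a dot until no new states appear). It has 8 states:
  I0: { [S → . f F], [S → . f], [S' → . S] }  — shift
  I1: { [S' → S .] }  — accept
  I2: { [F → . F - S], [F → . F S F], [F → .], [S → f . F], [S → f .] }  — 2 reduces
  I3: { [F → F . - S], [F → F . S F], [S → . f F], [S → . f], [S → f F .] }  — shift, reduce
  I4: { [F → F - . S], [S → . f F], [S → . f] }  — shift
  I5: { [F → . F - S], [F → . F S F], [F → .], [F → F S . F] }  — reduce
  I6: { [F → F . - S], [F → F . S F], [F → F S F .], [S → . f F], [S → . f] }  — shift, reduce
  I7: { [F → F - S .] }  — reduce

Conflict in state I2:
  Reduce-reduce conflict: [F → .] and [S → f .]
So the grammar is NOT LR(0).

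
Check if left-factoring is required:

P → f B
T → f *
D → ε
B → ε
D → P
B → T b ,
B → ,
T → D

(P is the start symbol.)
Left-factoring is needed when two productions for the same non-terminal
share a common prefix on the right-hand side.

Productions for T:
  T → f *
  T → D
Productions for D:
  D → ε
  D → P
Productions for B:
  B → ε
  B → T b ,
  B → ,

No common prefixes found.

Answer: No, left-factoring is not needed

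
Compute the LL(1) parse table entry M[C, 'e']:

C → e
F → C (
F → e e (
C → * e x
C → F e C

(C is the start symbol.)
C → e, C → F e C

To find M[C, 'e'], we find productions for C where 'e' is in the predict set (PREDICT(N → α) = (FIRST(α) \ {ε}) ∪ (FOLLOW(N) if α ⇒* ε)).

Relevant sets:
  FIRST(F) = { '*', 'e' }

C → e: PREDICT = { 'e' }
  'e' is in predict set, so this production goes in M[C, 'e']
C → * e x: PREDICT = { '*' }
C → F e C: PREDICT = { '*', 'e' }
  'e' is in predict set, so this production goes in M[C, 'e']

M[C, 'e'] = C → e, C → F e C  (a multiply-defined cell — the grammar is not LL(1))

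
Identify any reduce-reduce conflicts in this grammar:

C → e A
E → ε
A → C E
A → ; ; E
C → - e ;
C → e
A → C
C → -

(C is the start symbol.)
Yes — I6: [A → C .] vs [E → .]

A reduce-reduce conflict occurs when an LR(0) state has two complete items [A → α .] and [B → β .] — both call for a reduction, and with no lookahead the parser cannot choose between them.

Augment with C' → C and build the canonical LR(0) collection (I0 = CLOSURE({[C' → . C]}), then GOTO on every symbol after a dot until no new states appear). It has 12 states:
  I0: { [C → . - e ;], [C → . -], [C → . e A], [C → . e], [C' → . C] }  — shift
  I1: { [C → - . e ;], [C → - .] }  — shift, reduce
  I2: { [C' → C .] }  — accept
  I3: { [A → . ; ; E], [A → . C E], [A → . C], [C → . - e ;], [C → . -], [C → . e A], [C → . e], [C → e . A], [C → e .] }  — shift, reduce
  I4: { [A → ; . ; E] }  — shift
  I5: { [C → e A .] }  — reduce
  I6: { [A → C . E], [A → C .], [E → .] }  — 2 reduces
  I7: { [A → C E .] }  — reduce
  I8: { [A → ; ; . E], [E → .] }  — reduce
  I9: { [A → ; ; E .] }  — reduce
  I10: { [C → - e . ;] }  — shift
  I11: { [C → - e ; .] }  — reduce

I6 contains complete items [A → C .], [E → .] — reduce-reduce conflict.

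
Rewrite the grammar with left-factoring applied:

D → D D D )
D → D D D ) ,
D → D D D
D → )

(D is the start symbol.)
Left-factoring transforms A → αβ₁ | αβ₂ into A → αA' and A' → β₁ | β₂
(α is the longest common prefix among the alternatives). Repeat until
no nonterminal has two alternatives with a common prefix.

Round 1: D has alternatives sharing prefix 'D D D'. Introduce D': D → D D D D'
  Add: D' → )
  Add: D' → ) ,
  Add: D' → ε

Round 2: D' has alternatives sharing prefix ')'. Introduce D'': D' → ) D''
  Add: D'' → ε
  Add: D'' → ,

No remaining common prefixes — done.

Resulting grammar:
D → D D D D'
D' → ) D''
D'' → ε
D'' → ,
D' → ε
D → )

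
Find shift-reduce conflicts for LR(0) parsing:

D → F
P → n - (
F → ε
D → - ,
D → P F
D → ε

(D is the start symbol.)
A shift-reduce conflict occurs when an LR(0) state has both:
  - a complete (reduce) item [A → α .] (dot at the end), and
  - a shift item [B → β . c γ] (dot before a terminal).

Augment with D' → D and build the canonical LR(0) collection (I0 = CLOSURE({[D' → . D]}), then GOTO on every symbol after a dot until no new states appear). It has 10 states:
  I0: { [D → . - ,], [D → . F], [D → . P F], [D → .], [D' → . D], [F → .], [P → . n - (] }  — shift, 2 reduces
  I1: { [D → - . ,] }  — shift
  I2: { [D' → D .] }  — accept
  I3: { [D → F .] }  — reduce
  I4: { [D → P . F], [F → .] }  — reduce
  I5: { [P → n . - (] }  — shift
  I6: { [P → n - . (] }  — shift
  I7: { [P → n - ( .] }  — reduce
  I8: { [D → P F .] }  — reduce
  I9: { [D → - , .] }  — reduce

I0 contains reduce items [D → .], [F → .] and shift items [D → . - ,], [P → . n - (] — shift-reduce conflict.

Answer: Yes — I0: [D → .] vs [D → . - ,]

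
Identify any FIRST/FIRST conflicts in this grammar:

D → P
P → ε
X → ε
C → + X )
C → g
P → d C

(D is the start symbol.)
A FIRST/FIRST conflict occurs when two productions N → α and N → β for the same non-terminal have FIRST(α) ∩ FIRST(β) ≠ ∅ (with ε ∈ FIRST of a nullable right-hand side, so two nullable alternatives also conflict).

Productions for P:
  P → ε: FIRST = { ε }
  P → d C: FIRST = { 'd' }
Productions for C:
  C → + X ): FIRST = { '+' }
  C → g: FIRST = { 'g' }
D, X have only one production, so no FIRST/FIRST conflict is possible there.

All alternatives of each non-terminal have pairwise disjoint FIRST sets.

Answer: No FIRST/FIRST conflicts.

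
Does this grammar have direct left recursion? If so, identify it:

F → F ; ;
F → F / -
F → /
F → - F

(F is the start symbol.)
F → F ; ;: LEFT RECURSIVE (starts with F)
F → F / -: LEFT RECURSIVE (starts with F)
F → /: starts with '/'
F → - F: starts with '-'

The grammar has direct left recursion on: F.

Answer: Yes, F is left-recursive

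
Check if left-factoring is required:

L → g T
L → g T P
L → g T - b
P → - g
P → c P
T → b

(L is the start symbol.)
Yes, L has productions with common prefix 'g T'

Left-factoring is needed when two productions for the same non-terminal
share a common prefix on the right-hand side.

Productions for L:
  L → g T
  L → g T P
  L → g T - b
Productions for P:
  P → - g
  P → c P

Found common prefix 'g T' in productions for L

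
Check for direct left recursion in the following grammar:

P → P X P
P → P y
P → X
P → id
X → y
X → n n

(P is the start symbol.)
Direct left recursion occurs when N → N α for some non-terminal N (the right-hand side begins with the left-hand side itself).

P → P X P: LEFT RECURSIVE (starts with P)
P → P y: LEFT RECURSIVE (starts with P)
P → X: starts with X
P → id: starts with id
X → y: starts with y
X → n n: starts with n

The grammar has direct left recursion on: P.

Answer: Yes, P is left-recursive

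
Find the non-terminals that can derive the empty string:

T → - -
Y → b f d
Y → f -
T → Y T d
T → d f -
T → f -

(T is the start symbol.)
None

There are no ε-productions, so no non-terminal can derive ε.
No non-terminals are nullable.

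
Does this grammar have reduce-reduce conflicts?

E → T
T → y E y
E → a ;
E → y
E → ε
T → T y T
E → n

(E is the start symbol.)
Yes — I5: [E → .] vs [E → y .]

Augment with E' → E and build the canonical LR(0) collection (I0 = CLOSURE({[E' → . E]}), then GOTO on every symbol after a dot until no new states appear). It has 12 states:
  I0: { [E → . T], [E → . a ;], [E → . n], [E → . y], [E → .], [E' → . E], [T → . T y T], [T → . y E y] }  — shift, reduce
  I1: { [E' → E .] }  — accept
  I2: { [E → T .], [T → T . y T] }  — shift, reduce
  I3: { [E → a . ;] }  — shift
  I4: { [E → n .] }  — reduce
  I5: { [E → . T], [E → . a ;], [E → . n], [E → . y], [E → .], [E → y .], [T → . T y T], [T → . y E y], [T → y . E y] }  — shift, 2 reduces
  I6: { [T → y E . y] }  — shift
  I7: { [T → y E y .] }  — reduce
  I8: { [E → a ; .] }  — reduce
  I9: { [T → . T y T], [T → . y E y], [T → T y . T] }  — shift
  I10: { [T → T . y T], [T → T y T .] }  — shift, reduce
  I11: { [E → . T], [E → . a ;], [E → . n], [E → . y], [E → .], [T → . T y T], [T → . y E y], [T → y . E y] }  — shift, reduce

I5 contains complete items [E → .], [E → y .] — reduce-reduce conflict.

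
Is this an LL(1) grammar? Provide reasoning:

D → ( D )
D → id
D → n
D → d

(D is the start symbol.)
A grammar is LL(1) if for each non-terminal N with multiple productions, the predict sets of those productions are pairwise disjoint, where PREDICT(N → α) = (FIRST(α) \ {ε}) ∪ (FOLLOW(N) if α ⇒* ε).

For D:
  PREDICT(D → '(' D ')') = { '(' }
  PREDICT(D → id) = { 'id' }
  PREDICT(D → n) = { 'n' }
  PREDICT(D → d) = { 'd' }

All predict sets are disjoint. The grammar IS LL(1).

Answer: Yes, the grammar is LL(1).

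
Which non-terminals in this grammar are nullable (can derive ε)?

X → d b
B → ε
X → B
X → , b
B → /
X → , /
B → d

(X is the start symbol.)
{ 'B', 'X' }

ε-productions: B → ε
So B is immediately nullable.
X → B: every symbol on the right is nullable, so X is nullable too.
Every non-terminal is now nullable.
Nullable = { 'B', 'X' }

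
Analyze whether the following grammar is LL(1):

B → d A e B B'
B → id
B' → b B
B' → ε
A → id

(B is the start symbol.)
No. Predict set conflict for B': { 'b' }

A grammar is LL(1) if for each non-terminal N with multiple productions, the predict sets of those productions are pairwise disjoint, where PREDICT(N → α) = (FIRST(α) \ {ε}) ∪ (FOLLOW(N) if α ⇒* ε).

Relevant sets:
  FOLLOW(B') = { $, 'b' }

For B:
  PREDICT(B → d A e B B') = { 'd' }
  PREDICT(B → id) = { 'id' }
For B':
  PREDICT(B' → b B) = { 'b' }
  PREDICT(B' → ε) = { $, 'b' }
A has a single production, so nothing to check there.

Conflict found: Predict set conflict for B': { 'b' }
The grammar is NOT LL(1).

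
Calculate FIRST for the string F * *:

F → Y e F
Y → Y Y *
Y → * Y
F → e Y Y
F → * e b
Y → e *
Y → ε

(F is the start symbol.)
{ '*', 'e' }

FIRST sets of the non-terminals involved (from the grammar, by fixed-point iteration):
  FIRST(F) = { '*', 'e' }

To compute FIRST(F * *), process the symbols left to right:
Symbol F is a non-terminal. Add FIRST(F) \ {ε} = { '*', 'e' }
F is not nullable (ε ∉ FIRST(F)), so stop here.
FIRST(F * *) = { '*', 'e' }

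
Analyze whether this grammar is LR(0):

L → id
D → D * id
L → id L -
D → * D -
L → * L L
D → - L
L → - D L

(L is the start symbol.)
A grammar is LR(0) if no state in the canonical LR(0) collection has:
  - both a shift item (dot before a terminal) and a complete item (shift-reduce conflict), or
  - two or more complete items (reduce-reduce conflict; the accept item [L' → L .] counts as a complete item here).

Augment with L' → L and build the canonical LR(0) collection (I0 = CLOSURE({[L' → . L]}), then GOTO on every symbol after a dot until no new states appear). It has 20 states:
  I0: { [L → . * L L], [L → . - D L], [L → . id L -], [L → . id], [L' → . L] }  — shift
  I1: { [L → * . L L], [L → . * L L], [L → . - D L], [L → . id L -], [L → . id] }  — shift
  I2: { [D → . * D -], [D → . - L], [D → . D * id], [L → - . D L] }  — shift
  I3: { [L' → L .] }  — accept
  I4: { [L → . * L L], [L → . - D L], [L → . id L -], [L → . id], [L → id . L -], [L → id .] }  — shift, reduce
  I5: { [L → id L . -] }  — shift
  I6: { [L → id L - .] }  — reduce
  I7: { [D → * . D -], [D → . * D -], [D → . - L], [D → . D * id] }  — shift
  I8: { [D → - . L], [L → . * L L], [L → . - D L], [L → . id L -], [L → . id] }  — shift
  I9: { [D → D . * id], [L → - D . L], [L → . * L L], [L → . - D L], [L → . id L -], [L → . id] }  — shift
  I10: { [D → D * . id], [L → * . L L], [L → . * L L], [L → . - D L], [L → . id L -], [L → . id] }  — shift
  I11: { [L → - D L .] }  — reduce
  I12: { [L → * L . L], [L → . * L L], [L → . - D L], [L → . id L -], [L → . id] }  — shift
  I13: { [D → D * id .], [L → . * L L], [L → . - D L], [L → . id L -], [L → . id], [L → id . L -], [L → id .] }  — shift, 2 reduces
  I14: { [L → * L L .] }  — reduce
  I15: { [D → - L .] }  — reduce
  I16: { [D → * D . -], [D → D . * id] }  — shift
  I17: { [D → D * . id] }  — shift
  I18: { [D → * D - .] }  — reduce
  I19: { [D → D * id .] }  — reduce

Conflict in state I4:
  Shift-reduce conflict between [L → id .] and [L → . * L L]
So the grammar is NOT LR(0).

Answer: No. Shift-reduce conflict between [L → id .] and [L → . * L L]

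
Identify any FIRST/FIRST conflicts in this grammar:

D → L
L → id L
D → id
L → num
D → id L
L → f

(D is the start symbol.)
Yes. D → L / D → id on { 'id' }; D → L / D → id L on { 'id' }; D → id / D → id L on { 'id' }

FIRST sets of the non-terminals at (or reachable through a nullable prefix from) the front of some alternative:
  FIRST(L) = { 'f', 'id', 'num' }

Productions for D:
  D → L: FIRST = { 'f', 'id', 'num' }
  D → id: FIRST = { 'id' }
  D → id L: FIRST = { 'id' }
Productions for L:
  L → id L: FIRST = { 'id' }
  L → num: FIRST = { 'num' }
  L → f: FIRST = { 'f' }

Conflict for D: D → L and D → id
  Overlap: { 'id' }
Conflict for D: D → L and D → id L
  Overlap: { 'id' }
Conflict for D: D → id and D → id L
  Overlap: { 'id' }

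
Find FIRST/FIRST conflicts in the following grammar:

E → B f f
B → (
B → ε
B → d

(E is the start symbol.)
No FIRST/FIRST conflicts.

Productions for B:
  B → (: FIRST = { '(' }
  B → ε: FIRST = { ε }
  B → d: FIRST = { 'd' }
E has only one production, so no FIRST/FIRST conflict is possible there.

All alternatives of each non-terminal have pairwise disjoint FIRST sets.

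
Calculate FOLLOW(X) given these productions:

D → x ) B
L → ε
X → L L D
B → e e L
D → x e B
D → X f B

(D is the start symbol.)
{ 'f' }

In D → X f B: X is followed by f B, add FIRST(f B) \ {ε} = { 'f' }

Taking the union: FOLLOW(X) = { 'f' }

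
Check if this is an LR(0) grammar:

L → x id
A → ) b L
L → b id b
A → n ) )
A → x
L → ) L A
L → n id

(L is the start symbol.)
Augment with L' → L and build the canonical LR(0) collection (I0 = CLOSURE({[L' → . L]}), then GOTO on every symbol after a dot until no new states appear). It has 19 states:
  I0: { [L → . ) L A], [L → . b id b], [L → . n id], [L → . x id], [L' → . L] }  — shift
  I1: { [L → ) . L A], [L → . ) L A], [L → . b id b], [L → . n id], [L → . x id] }  — shift
  I2: { [L' → L .] }  — accept
  I3: { [L → b . id b] }  — shift
  I4: { [L → n . id] }  — shift
  I5: { [L → x . id] }  — shift
  I6: { [L → x id .] }  — reduce
  I7: { [L → n id .] }  — reduce
  I8: { [L → b id . b] }  — shift
  I9: { [L → b id b .] }  — reduce
  I10: { [A → . ) b L], [A → . n ) )], [A → . x], [L → ) L . A] }  — shift
  I11: { [A → ) . b L] }  — shift
  I12: { [L → ) L A .] }  — reduce
  I13: { [A → n . ) )] }  — shift
  I14: { [A → x .] }  — reduce
  I15: { [A → n ) . )] }  — shift
  I16: { [A → n ) ) .] }  — reduce
  I17: { [A → ) b . L], [L → . ) L A], [L → . b id b], [L → . n id], [L → . x id] }  — shift
  I18: { [A → ) b L .] }  — reduce

Every state is either a pure shift/goto state or contains exactly one complete item and nothing to shift — no conflicts. The grammar is LR(0).

Answer: Yes, the grammar is LR(0)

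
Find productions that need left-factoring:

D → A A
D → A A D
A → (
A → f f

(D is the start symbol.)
Yes, D has productions with common prefix 'A A'

Left-factoring is needed when two productions for the same non-terminal
share a common prefix on the right-hand side.

Productions for D:
  D → A A
  D → A A D
Productions for A:
  A → (
  A → f f

Found common prefix 'A A' in productions for D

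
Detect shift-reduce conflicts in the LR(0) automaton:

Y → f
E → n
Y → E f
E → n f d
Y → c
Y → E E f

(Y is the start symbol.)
Augment with Y' → Y and build the canonical LR(0) collection (I0 = CLOSURE({[Y' → . Y]}), then GOTO on every symbol after a dot until no new states appear). It has 11 states:
  I0: { [E → . n f d], [E → . n], [Y → . E E f], [Y → . E f], [Y → . c], [Y → . f], [Y' → . Y] }  — shift
  I1: { [E → . n f d], [E → . n], [Y → E . E f], [Y → E . f] }  — shift
  I2: { [Y' → Y .] }  — accept
  I3: { [Y → c .] }  — reduce
  I4: { [Y → f .] }  — reduce
  I5: { [E → n . f d], [E → n .] }  — shift, reduce
  I6: { [E → n f . d] }  — shift
  I7: { [E → n f d .] }  — reduce
  I8: { [Y → E E . f] }  — shift
  I9: { [Y → E f .] }  — reduce
  I10: { [Y → E E f .] }  — reduce

I5 contains reduce item [E → n .] and shift item [E → n . f d] — shift-reduce conflict.

Answer: Yes — I5: [E → n .] vs [E → n . f d]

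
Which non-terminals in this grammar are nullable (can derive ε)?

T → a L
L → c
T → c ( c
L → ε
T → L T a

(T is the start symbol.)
{ 'L' }

ε-productions: L → ε
So L is immediately nullable.
No further non-terminal can be added: every production for the remaining non-terminals contains a terminal or a non-nullable non-terminal.
Nullable = { 'L' }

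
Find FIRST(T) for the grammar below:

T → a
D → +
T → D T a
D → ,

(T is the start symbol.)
{ '+', ',', 'a' }

FIRST sets of the other non-terminals involved (by the same procedure, iterated to a fixed point):
  FIRST(D) = { '+', ',' }

From T → a:
  - a is a terminal: add 'a' and stop
From T → D T a:
  - D is a non-terminal: add FIRST(D) \ {ε} = { '+', ',' }
    D is not nullable, so stop

Collecting: FIRST(T) = { '+', ',', 'a' }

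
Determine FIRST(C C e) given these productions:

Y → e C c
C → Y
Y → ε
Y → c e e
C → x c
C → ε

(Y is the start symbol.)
{ 'c', 'e', 'x' }

FIRST sets of the non-terminals involved (from the grammar, by fixed-point iteration):
  FIRST(C) = { 'c', 'e', 'x', ε }

To compute FIRST(C C e), process the symbols left to right:
Symbol C is a non-terminal. Add FIRST(C) \ {ε} = { 'c', 'e', 'x' }
C is nullable (ε ∈ FIRST(C)), continue to the next symbol.
Symbol C is a non-terminal. Add FIRST(C) \ {ε} = { 'c', 'e', 'x' }
C is nullable (ε ∈ FIRST(C)), continue to the next symbol.
Symbol e is a terminal. Add 'e' and stop.
FIRST(C C e) = { 'c', 'e', 'x' }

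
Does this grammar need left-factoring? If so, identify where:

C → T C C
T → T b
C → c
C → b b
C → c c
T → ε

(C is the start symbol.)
Left-factoring is needed when two productions for the same non-terminal
share a common prefix on the right-hand side.

Productions for C:
  C → T C C
  C → c
  C → b b
  C → c c
Productions for T:
  T → T b
  T → ε

Found common prefix 'c' in productions for C

Answer: Yes, C has productions with common prefix 'c'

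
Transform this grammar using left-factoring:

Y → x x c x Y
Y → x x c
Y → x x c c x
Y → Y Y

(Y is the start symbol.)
Left-factoring transforms A → αβ₁ | αβ₂ into A → αA' and A' → β₁ | β₂
(α is the longest common prefix among the alternatives). Repeat until
no nonterminal has two alternatives with a common prefix.

Round 1: Y has alternatives sharing prefix 'x x c'. Introduce Y': Y → x x c Y'
  Add: Y' → x Y
  Add: Y' → ε
  Add: Y' → c x

No remaining common prefixes — done.

Resulting grammar:
Y → x x c Y'
Y' → x Y
Y' → ε
Y' → c x
Y → Y Y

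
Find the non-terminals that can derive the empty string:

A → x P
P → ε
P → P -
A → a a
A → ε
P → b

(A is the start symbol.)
ε-productions: P → ε, A → ε
So P, A are immediately nullable.
Every non-terminal is now nullable.
Nullable = { 'A', 'P' }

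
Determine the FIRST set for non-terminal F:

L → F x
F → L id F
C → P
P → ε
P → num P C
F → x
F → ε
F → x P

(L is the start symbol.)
To compute FIRST(F), examine every production with F on the left-hand side, reading each right-hand side left to right until a non-nullable symbol is reached.

FIRST sets of the other non-terminals involved (by the same procedure, iterated to a fixed point):
  FIRST(L) = { 'x' }

From F → L id F:
  - L is a non-terminal: add FIRST(L) \ {ε} = { 'x' }
    L is not nullable, so stop
From F → x:
  - x is a terminal: add 'x' and stop
From F → ε:
  - ε-production, so ε ∈ FIRST(F)
From F → x P:
  - x is a terminal: add 'x' and stop

Collecting: FIRST(F) = { 'x', ε }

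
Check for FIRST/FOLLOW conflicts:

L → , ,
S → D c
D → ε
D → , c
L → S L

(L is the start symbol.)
A FIRST/FOLLOW conflict occurs when a non-terminal N has a nullable alternative N → β (β ⇒* ε) and another alternative N → α with FIRST(α) ∩ FOLLOW(N) ≠ ∅: on such a lookahead the parser cannot decide between expanding α and letting N vanish via β.

Nullable non-terminals: D.

D: nullable alternative(s) D → ε; FOLLOW(D) = { 'c' }
  D → ε: FIRST \ {ε} = { } — this is the only nullable alternative, skip
  D → , c: FIRST \ {ε} = { ',' } — disjoint from FOLLOW(D)

L, S have no nullable alternative, so no FIRST/FOLLOW check is needed there.

No FIRST/FOLLOW conflicts found.

Answer: No FIRST/FOLLOW conflicts.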